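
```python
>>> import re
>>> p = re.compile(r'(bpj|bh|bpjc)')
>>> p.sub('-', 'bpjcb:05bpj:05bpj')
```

'-cb:05-:05-'

`|` is ordered: at each position the engine commits to the first alternative that works.
Every occurrence is swapped for '-'.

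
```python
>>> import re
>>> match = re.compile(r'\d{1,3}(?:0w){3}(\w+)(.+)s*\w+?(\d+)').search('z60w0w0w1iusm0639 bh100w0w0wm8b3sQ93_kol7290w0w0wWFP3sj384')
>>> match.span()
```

(1, 58)

Pattern: 1 to 3 of a digit, then the literal '0w' repeated 3 times; then one or more of a word character (captured); then one or more of any character (captured); then zero or more of the literal 's', then one or more of a word character (lazy); then one or more of a digit (captured).
The match spans [1:58] → '60w0w0w1iusm0639 bh100w0w0wm8b3sQ93_kol7290w0w0wWFP3sj384'.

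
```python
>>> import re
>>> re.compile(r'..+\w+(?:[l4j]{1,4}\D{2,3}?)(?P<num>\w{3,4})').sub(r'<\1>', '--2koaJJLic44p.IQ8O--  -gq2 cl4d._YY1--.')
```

Pattern: any character, then one or more of any character, then one or more of a word character; then 1 to 4 of one of [l4j], then 2 to 3 of a non-digit (lazy) (non-capturing group); then 3 to 4 of a word character (captured as 'num').
Matches: at [0:37] → '--2koaJJLic44p.IQ8O--  -gq2 cl4d._YY1'.
Each match is replaced using the text its own group 1 captured.

'<_YY1>--.'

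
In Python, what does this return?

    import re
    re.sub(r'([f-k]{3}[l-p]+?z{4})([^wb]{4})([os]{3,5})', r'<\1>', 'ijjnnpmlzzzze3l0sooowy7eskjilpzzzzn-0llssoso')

Each match is replaced using the text its own group 1 captured.

'<ijjnnpmlzzzz>wy7eskjilpzzzzn-0llssoso'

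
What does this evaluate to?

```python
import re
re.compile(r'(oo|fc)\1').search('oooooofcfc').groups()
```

('oo',)

The backreference `\1` re-matches whatever the first group consumed, character for character.
Unlike `match`, `search` isn't anchored — it looks for the pattern anywhere in the string.
The match spans [0:4] → 'oooo'.
Captured: group 1 = 'oo'.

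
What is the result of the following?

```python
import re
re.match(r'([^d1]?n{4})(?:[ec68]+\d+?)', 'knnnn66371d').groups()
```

('knnnn',)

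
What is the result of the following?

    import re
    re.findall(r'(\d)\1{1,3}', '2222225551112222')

['2', '2', '5', '1', '2']

`\1` is not a pattern — it's the concrete string captured by group 1, re-applied verbatim.
Because there's exactly one group, `findall` drops the full match and keeps group 1 from each hit.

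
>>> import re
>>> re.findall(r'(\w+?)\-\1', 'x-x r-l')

['x']

`\1` has to match the exact text group 1 already captured.
Matches: at [0:3] match 'x-x', group 1 = 'x'.
`findall` collects group 1 from the one match (1 total).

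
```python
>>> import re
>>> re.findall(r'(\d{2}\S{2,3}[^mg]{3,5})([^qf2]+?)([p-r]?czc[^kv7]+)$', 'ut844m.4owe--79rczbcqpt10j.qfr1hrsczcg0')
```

The pattern matches exactly 2 of a digit, then 2 to 3 of a non-whitespace character, then 3 to 5 of any character except [mg] (captured); then one or more of any character except [qf2] (lazy) (captured); then optionally a character in [p-r], then the literal 'czc', then one or more of any character except [kv7] (captured); then anchored at the end.
Matches: at [23:39] match '10j.qfr1hrsczcg0', groups = ('10j.qfr1hr', 's', 'czcg0').
Multiple groups make `findall` return tuples — one 3-tuple for the one match.

[('10j.qfr1hr', 's', 'czcg0')]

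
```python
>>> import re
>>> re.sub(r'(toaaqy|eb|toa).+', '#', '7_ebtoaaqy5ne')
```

Matches: at [2:13] → 'ebtoaaqy5ne'.
`sub` substitutes '#' at each match site.

'7_#'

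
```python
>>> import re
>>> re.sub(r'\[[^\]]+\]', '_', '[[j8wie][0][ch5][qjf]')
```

'____'

Every occurrence is swapped for '_'.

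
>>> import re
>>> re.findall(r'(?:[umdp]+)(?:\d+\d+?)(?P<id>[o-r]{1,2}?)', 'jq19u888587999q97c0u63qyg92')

With a single group, `findall` returns only what that group captured — 2 items.

['q', 'q']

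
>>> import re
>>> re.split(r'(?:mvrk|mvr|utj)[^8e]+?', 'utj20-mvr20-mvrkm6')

Branches in `(...|...)` are attempted left-to-right; the first branch that allows the whole pattern to succeed is taken.
`split` removes every match and returns the 4 fragments in between.

['', '0-', '0-', '6']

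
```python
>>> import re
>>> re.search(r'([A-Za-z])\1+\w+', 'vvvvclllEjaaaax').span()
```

After group 1 captures some text, `\1` only succeeds where that same text appears again.
The match spans [0:15] → 'vvvvclllEjaaaax'.

(0, 15)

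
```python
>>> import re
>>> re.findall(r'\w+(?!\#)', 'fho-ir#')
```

['fho', 'i']

`(?!…)`/`(?<!…)` only lets a position through if the neighbouring text does NOT match; no characters are consumed.
Walking the string: at [0:3] → 'fho'; at [4:5] → 'i'.
`findall` yields the raw match text (2 of them) because the pattern has no groups.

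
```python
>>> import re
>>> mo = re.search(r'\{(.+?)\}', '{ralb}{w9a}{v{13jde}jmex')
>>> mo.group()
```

'{ralb}'

`re.search` scans for the first position where the pattern succeeds.
The match spans [0:6] → '{ralb}'.
Captured: group 1 = 'ralb'.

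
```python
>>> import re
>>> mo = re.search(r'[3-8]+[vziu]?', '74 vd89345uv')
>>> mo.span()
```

(0, 2)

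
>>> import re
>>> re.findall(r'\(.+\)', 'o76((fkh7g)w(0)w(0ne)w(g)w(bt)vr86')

['((fkh7g)w(0)w(0ne)w(g)w(bt)']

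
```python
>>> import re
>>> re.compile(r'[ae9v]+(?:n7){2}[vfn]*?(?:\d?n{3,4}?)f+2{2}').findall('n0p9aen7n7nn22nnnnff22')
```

[]

The pattern matches one or more of one of [ae9v]; then the literal 'n7' repeated 2 times, then zero or more of one of [vfn] (lazy); then optionally a digit, then 3 to 4 of a literal 'n' (lazy) (non-capturing group); then one or more of the literal 'f', then exactly 2 of the literal '2'.
Since nothing is captured, `findall` lists the 0 matched substrings directly.
Nothing in the string satisfies the pattern, so the list is empty.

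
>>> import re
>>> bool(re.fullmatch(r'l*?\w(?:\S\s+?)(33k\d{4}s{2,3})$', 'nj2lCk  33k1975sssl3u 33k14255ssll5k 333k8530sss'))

Pattern: zero or more of a literal 'l' (lazy); then a word character; then a non-whitespace character, then one or more of whitespace (lazy) (non-capturing group); then the literal '33k', then exactly 4 of a digit, then 2 to 3 of the literal 's' (captured); then anchored at the end.
For `fullmatch`, every character of the input must be accounted for by the pattern.
Here the string isn't matched end-to-end, so the call returns None, and `bool(None)` is False.

False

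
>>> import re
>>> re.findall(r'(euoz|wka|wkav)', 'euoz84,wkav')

['euoz', 'wka']

`|` is ordered: at each position the engine commits to the first alternative that works.
Matches: at [0:4] match 'euoz', group 1 = 'euoz'; at [7:10] match 'wka', group 1 = 'wka'.
With a single group, `findall` returns only what that group captured — 2 items.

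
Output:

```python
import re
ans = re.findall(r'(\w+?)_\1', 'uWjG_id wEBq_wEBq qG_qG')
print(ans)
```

['wEBq', 'qG']

`\1` is not a pattern — it's the concrete string captured by group 1, re-applied verbatim.
With a single group, `findall` returns only what that group captured — 2 items.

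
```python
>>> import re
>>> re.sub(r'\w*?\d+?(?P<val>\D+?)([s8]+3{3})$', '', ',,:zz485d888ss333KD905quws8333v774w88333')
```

The pattern matches zero or more of a word character (lazy), then one or more of a digit (lazy); then one or more of a non-digit (lazy) (captured as 'val'); then one or more of one of [s8], then exactly 3 of a literal '3' (captured); then anchored at the end.
Matches: at [3:40] → 'zz485d888ss333KD905quws8333v774w88333'.
Each match is replaced by ''.

',,:'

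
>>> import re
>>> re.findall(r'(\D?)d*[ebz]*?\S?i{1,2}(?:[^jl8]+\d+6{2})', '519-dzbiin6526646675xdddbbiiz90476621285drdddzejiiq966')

Pattern: optionally a non-digit (captured); then zero or more of the literal 'd', then zero or more of one of [ebz] (lazy); then optionally a non-whitespace character, then 1 to 2 of the literal 'i'; then one or more of any character except [jl8], then one or more of a digit, then exactly 2 of the literal '6' (non-capturing group).
`findall` collects group 1 from each match (2 total).

['-', 'r']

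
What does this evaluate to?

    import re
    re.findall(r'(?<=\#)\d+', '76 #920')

The `(?=…)`/`(?<=…)` assertion just peeks at neighbouring text; it doesn't advance the match position.
Walking the string: at [4:7] → '920'.
With no groups in the pattern, `findall` gives back each whole match — 1 here.

['920']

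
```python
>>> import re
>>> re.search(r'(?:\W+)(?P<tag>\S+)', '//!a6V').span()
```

The pattern matches one or more of a non-word character (non-capturing group); then one or more of a non-whitespace character (captured as 'tag').
`search` walks the string left to right and returns the first match it finds.
The match spans [0:6] → '//!a6V'.
Captured: group 1 = 'a6V'.

(0, 6)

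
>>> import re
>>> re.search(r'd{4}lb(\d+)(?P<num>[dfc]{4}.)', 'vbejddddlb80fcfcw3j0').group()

'ddddlb80fcfcw'

The match spans [4:17] → 'ddddlb80fcfcw'.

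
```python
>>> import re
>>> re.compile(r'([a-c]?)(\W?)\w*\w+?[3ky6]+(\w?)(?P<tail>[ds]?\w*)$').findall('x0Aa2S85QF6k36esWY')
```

[('', '', 'e', 'sWY')]

This matches optionally a character in [a-c] (captured); then optionally a non-word character (captured); then zero or more of a word character, then one or more of a word character (lazy), then one or more of one of [3ky6]; then optionally a word character (captured); then optionally one of [ds], then zero or more of a word character (captured as 'tail'); then anchored at the end.
Matches: at [0:18] match 'x0Aa2S85QF6k36esWY', groups = ('', '', 'e', 'sWY').
4 groups means the one result is a tuple of 4 captured strings — 1 here.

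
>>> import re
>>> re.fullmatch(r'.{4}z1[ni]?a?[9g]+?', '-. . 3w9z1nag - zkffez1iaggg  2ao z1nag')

None

Pattern: exactly 4 of any character, then the literal 'z1'; then optionally one of [ni], then optionally a literal 'a'; then one or more of one of [9g] (lazy).
`re.fullmatch` is like wrapping the pattern in `^…$` (in single-line mode).
Here the string isn't matched end-to-end, so the call returns None.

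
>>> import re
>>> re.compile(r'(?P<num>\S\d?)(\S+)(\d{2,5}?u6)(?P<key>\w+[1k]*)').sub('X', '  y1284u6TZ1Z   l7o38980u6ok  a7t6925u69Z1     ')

This matches a non-whitespace character, then optionally a digit (captured as 'num'); then one or more of a non-whitespace character (captured); then 2 to 5 of a digit (lazy), then the literal 'u6' (captured); then one or more of a word character, then zero or more of one of [1k] (captured as 'key').
Each match is replaced by 'X'.

'  X   X  X     '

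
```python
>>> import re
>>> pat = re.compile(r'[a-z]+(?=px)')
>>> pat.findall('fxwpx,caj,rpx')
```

['fxw', 'r']

Because the assertion is zero-width, the text it checks is not consumed and won't appear in the result.
Scanning left to right: at [0:3] → 'fxw'; at [10:11] → 'r'.
`findall` yields the raw match text (2 of them) because the pattern has no groups.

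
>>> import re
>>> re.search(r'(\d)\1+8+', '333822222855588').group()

'3338'

The backreference `\1` re-matches whatever the first group consumed, character for character.
`search` walks the string left to right and returns the first match it finds.
The match spans [0:4] → '3338'.
Captured: group 1 = '3'.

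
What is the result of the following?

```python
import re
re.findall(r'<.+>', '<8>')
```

Scanning left to right: at [0:3] → '<8>'.
Since nothing is captured, `findall` lists the 1 matched substring directly.

['<8>']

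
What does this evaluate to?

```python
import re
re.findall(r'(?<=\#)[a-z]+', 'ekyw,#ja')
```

['ja']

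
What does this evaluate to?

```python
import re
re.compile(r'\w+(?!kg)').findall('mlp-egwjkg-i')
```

['mlp', 'egwjkg', 'i']

The negative lookaround is zero-width — it rules out positions where the adjacent text would match, without consuming anything.
Since nothing is captured, `findall` lists the 3 matched substrings directly.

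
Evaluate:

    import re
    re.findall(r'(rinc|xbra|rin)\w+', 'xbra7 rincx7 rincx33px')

Alternation isn't longest-match — the leftmost alternative that fits at this position is chosen.
Scanning left to right: at [0:5] match 'xbra7', group 1 = 'xbra'; at [6:12] match 'rincx7', group 1 = 'rinc'; at [13:22] match 'rincx33px', group 1 = 'rinc'.
`findall` collects group 1 from each match (3 total).

['xbra', 'rinc', 'rinc']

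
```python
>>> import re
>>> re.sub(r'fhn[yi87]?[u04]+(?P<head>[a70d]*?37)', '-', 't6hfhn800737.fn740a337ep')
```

Every occurrence is swapped for '-'.

't6h-.fn740a337ep'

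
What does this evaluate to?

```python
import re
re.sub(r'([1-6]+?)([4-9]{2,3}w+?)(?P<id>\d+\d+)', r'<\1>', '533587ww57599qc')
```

'<533>qc'

A non-greedy quantifier consumes as few characters as it can — just enough that the remainder of the pattern still matches from where it stops; whatever follows it matches normally.
The replacement refers to a captured group, so each match is rewritten using its own captured text.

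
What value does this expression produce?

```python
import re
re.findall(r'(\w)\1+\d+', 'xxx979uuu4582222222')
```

['x', 'u']

After group 1 captures some text, `\1` only succeeds where that same text appears again.
Scanning left to right: at [0:6] match 'xxx979', group 1 = 'x'; at [6:19] match 'uuu4582222222', group 1 = 'u'.
One capturing group, so `findall` returns just the captured substring from each match — 2 in all.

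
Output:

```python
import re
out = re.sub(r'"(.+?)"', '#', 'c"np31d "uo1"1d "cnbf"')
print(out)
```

c#uo1#cnbf"

The `?` after the quantifier makes it lazy — it takes as little as possible before letting the rest of the pattern try.
Matches: at [1:9] → '"np31d "'; at [12:17] → '"1d "'.
Each match is replaced by '#'.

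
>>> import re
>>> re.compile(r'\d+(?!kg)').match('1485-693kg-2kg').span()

(0, 4)

`match` is anchored at position 0; if the pattern doesn't fit there, it returns None.
The match spans [0:4] → '1485'.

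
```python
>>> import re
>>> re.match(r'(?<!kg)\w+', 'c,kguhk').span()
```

Because the assertion is negative and zero-width, positions next to the forbidden text are skipped.
`re.match` won't scan ahead — the pattern has to work from the very first character.
The match spans [0:1] → 'c'.

(0, 1)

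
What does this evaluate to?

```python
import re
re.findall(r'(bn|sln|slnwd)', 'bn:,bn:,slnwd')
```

The regex engine tests alternatives in the order written; an earlier branch that matches wins even if a later one would match more.
Scanning left to right: at [0:2] match 'bn', group 1 = 'bn'; at [4:6] match 'bn', group 1 = 'bn'; at [8:11] match 'sln', group 1 = 'sln'.
One capturing group, so `findall` returns just the captured substring from each match — 3 in all.

['bn', 'bn', 'sln']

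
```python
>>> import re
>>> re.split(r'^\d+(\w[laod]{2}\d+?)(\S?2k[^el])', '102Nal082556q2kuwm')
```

Pattern: anchored at the start of the string; then one or more of a digit; then a word character, then exactly 2 of one of [laod], then one or more of a digit (lazy) (captured); then optionally a non-whitespace character, then the literal '2k', then any character except [el] (captured).
Matches to split on: at [0:16] → '102Nal082556q2ku'.
With a capturing group present, the delimiter's captured portion is kept in the result list.

['', 'Nal082556', 'q2ku', 'wm']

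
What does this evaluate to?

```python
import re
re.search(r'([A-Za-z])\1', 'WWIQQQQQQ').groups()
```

('W',)

`\1` is not a pattern — it's the concrete string captured by group 1, re-applied verbatim.
`re.search` tries every starting position until one works.
The match spans [0:2] → 'WW'.
Captured: group 1 = 'W'.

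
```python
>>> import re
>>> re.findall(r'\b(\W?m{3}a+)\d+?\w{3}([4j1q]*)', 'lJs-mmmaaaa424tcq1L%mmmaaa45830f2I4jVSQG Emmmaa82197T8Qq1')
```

The pattern matches a word boundary (`\b`, zero-width); then optionally a non-word character, then exactly 3 of the literal 'm', then one or more of the literal 'a' (captured); then one or more of a digit (lazy), then exactly 3 of a word character; then zero or more of one of [4j1q] (captured).
With the lazy modifier that quantifier settles for the fewest repetitions that let the rest of the pattern succeed (the atoms after it are unaffected and can still be greedy).
Matches: at [3:15] match '-mmmaaaa424t', groups = ('-mmmaaaa', ''); at [19:30] match '%mmmaaa4583', groups = ('%mmmaaa', '').
2 groups means each result is a tuple of 2 captured strings — 2 here.

[('-mmmaaaa', ''), ('%mmmaaa', '')]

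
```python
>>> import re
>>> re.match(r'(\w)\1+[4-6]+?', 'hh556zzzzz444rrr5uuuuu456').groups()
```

('h',)

The backreference `\1` re-matches whatever the first group consumed, character for character.
`re.match` only tries the pattern at the start of the string.
The match spans [0:3] → 'hh5'.
Captured: group 1 = 'h'.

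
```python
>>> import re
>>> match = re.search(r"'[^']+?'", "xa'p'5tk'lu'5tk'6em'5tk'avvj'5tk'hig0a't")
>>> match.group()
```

"'p'"

`re.search` scans for the first position where the pattern succeeds.
The match spans [2:5] → "'p'".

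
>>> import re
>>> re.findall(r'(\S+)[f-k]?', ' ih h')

['ih', 'h']

The pattern matches one or more of a non-whitespace character (captured); then optionally a character in [f-k].
Scanning left to right: at [1:3] match 'ih', group 1 = 'ih'; at [4:5] match 'h', group 1 = 'h'.
With a single group, `findall` returns only what that group captured — 2 items.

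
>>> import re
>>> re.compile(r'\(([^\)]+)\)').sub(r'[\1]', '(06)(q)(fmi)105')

Matches: at [0:4] → '(06)'; at [4:7] → '(q)'; at [7:12] → '(fmi)'.
`\1` in the replacement pulls in group 1's text for each match.

'[06][q][fmi]105'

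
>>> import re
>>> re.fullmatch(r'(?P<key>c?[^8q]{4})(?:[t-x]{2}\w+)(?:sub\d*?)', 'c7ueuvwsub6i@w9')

None

Pattern: optionally a literal 'c', then exactly 4 of any character except [8q] (captured as 'key'); then exactly 2 of a character in [t-x], then one or more of a word character (non-capturing group); then the literal 'sub', then zero or more of a digit (lazy) (non-capturing group).
`re.fullmatch` requires the pattern to consume the entire string.
Here there's no way to consume every character, so the call returns None.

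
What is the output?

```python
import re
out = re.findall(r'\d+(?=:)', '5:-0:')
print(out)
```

['5', '0']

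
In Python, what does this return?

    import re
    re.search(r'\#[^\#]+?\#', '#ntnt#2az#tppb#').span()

`re.search` tries every starting position until one works.
The match spans [0:6] → '#ntnt#'.

(0, 6)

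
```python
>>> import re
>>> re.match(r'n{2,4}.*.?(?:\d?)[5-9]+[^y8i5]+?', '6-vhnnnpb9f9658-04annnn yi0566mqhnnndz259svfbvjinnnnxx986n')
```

None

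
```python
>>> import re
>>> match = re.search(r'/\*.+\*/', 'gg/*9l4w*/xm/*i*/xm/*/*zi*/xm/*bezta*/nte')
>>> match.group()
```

The match spans [2:38] → '/*9l4w*/xm/*i*/xm/*/*zi*/xm/*bezta*/'.

'/*9l4w*/xm/*i*/xm/*/*zi*/xm/*bezta*/'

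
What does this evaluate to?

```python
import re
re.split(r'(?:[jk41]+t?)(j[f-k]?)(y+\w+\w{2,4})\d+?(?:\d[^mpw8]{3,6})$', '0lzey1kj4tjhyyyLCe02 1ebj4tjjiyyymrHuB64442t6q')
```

The pattern matches one or more of one of [jk41], then optionally the literal 't' (non-capturing group); then the literal 'j', then optionally a character in [f-k] (captured); then one or more of the literal 'y', then one or more of a word character, then 2 to 4 of a word character (captured); then one or more of a digit (lazy); then a digit, then 3 to 6 of any character except [mpw8] (non-capturing group); then anchored at the end.
Matches to split on: at [27:46] → 'jjiyyymrHuB64442t6q'.
Because the pattern has a capturing group, `split` also inserts each captured text between the pieces.

['0lzey1kj4tjhyyyLCe02 1ebj4t', 'ji', 'yyymrHuB644', '']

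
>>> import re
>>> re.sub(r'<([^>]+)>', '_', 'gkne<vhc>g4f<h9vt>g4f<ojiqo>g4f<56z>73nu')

Matches: at [4:9] → '<vhc>'; at [12:18] → '<h9vt>'; at [21:28] → '<ojiqo>'; at [31:36] → '<56z>'.
Every occurrence is swapped for '_'.

'gkne_g4f_g4f_g4f_73nu'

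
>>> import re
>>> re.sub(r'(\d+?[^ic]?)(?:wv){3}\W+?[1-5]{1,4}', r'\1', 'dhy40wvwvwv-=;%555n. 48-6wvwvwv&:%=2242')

'dhy40n. 48-6'

`\1` in the replacement pulls in group 1's text for each match.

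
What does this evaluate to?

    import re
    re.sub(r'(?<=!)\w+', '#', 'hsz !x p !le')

'hsz !# p !#'

Because the assertion is zero-width, the text it checks is not consumed and won't appear in the result.
Every occurrence is swapped for '#'.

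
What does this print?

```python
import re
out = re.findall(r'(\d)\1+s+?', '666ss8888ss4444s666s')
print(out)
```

['6', '8', '4', '6']

The backreference `\1` re-matches whatever the first group consumed, character for character.
Because there's exactly one group, `findall` drops the full match and keeps group 1 from each hit.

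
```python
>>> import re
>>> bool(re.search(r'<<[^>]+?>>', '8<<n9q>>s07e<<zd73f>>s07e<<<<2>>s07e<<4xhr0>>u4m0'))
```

`re.search` scans for the first position where the pattern succeeds.
The match spans [1:8] → '<<n9q>>'.

True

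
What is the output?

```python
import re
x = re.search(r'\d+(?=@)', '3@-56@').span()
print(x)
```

(0, 1)

The positive lookaround only admits positions where the adjacent text matches; those characters stay outside the span.
Unlike `match`, `search` isn't anchored — it looks for the pattern anywhere in the string.
The match spans [0:1] → '3'.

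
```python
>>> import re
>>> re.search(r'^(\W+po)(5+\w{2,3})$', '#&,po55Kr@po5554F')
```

None

The pattern matches anchored at the start of the string; then one or more of a non-word character, then the literal 'po' (captured); then one or more of the literal '5', then 2 to 3 of a word character (captured); then anchored at the end.
Unlike `match`, `search` isn't anchored — it looks for the pattern anywhere in the string.
Here nothing in the string fits, so the call returns None.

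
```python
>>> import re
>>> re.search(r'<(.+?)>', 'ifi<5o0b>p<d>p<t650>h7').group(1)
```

`re.search` scans for the first position where the pattern succeeds.
The match spans [3:9] → '<5o0b>'.
Captured: group 1 = '5o0b'.

'5o0b'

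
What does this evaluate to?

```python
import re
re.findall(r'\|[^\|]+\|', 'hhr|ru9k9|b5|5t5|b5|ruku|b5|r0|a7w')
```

['|ru9k9|', '|5t5|', '|ruku|', '|r0|']

Scanning left to right: at [3:10] → '|ru9k9|'; at [12:17] → '|5t5|'; at [19:25] → '|ruku|'; at [27:31] → '|r0|'.
No capturing groups, so `findall` returns the 4 full match strings.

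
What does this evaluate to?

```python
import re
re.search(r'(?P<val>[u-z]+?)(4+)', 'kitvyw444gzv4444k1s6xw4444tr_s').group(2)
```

Pattern: one or more of a character in [u-z] (lazy) (captured as 'val'); then one or more of a literal '4' (captured).
`re.search` scans for the first position where the pattern succeeds.
The match spans [3:9] → 'vyw444'.
Captured: group 1 = 'vyw', group 2 = '444'.

'444'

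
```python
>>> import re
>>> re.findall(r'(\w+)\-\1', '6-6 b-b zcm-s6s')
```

After group 1 captures some text, `\1` only succeeds where that same text appears again.
One capturing group, so `findall` returns just the captured substring from each match — 2 in all.

['6', 'b']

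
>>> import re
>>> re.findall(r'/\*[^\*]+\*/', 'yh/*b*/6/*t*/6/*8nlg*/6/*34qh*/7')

Walking the string: at [2:7] → '/*b*/'; at [8:13] → '/*t*/'; at [14:22] → '/*8nlg*/'; at [23:31] → '/*34qh*/'.
No capturing groups, so `findall` returns the 4 full match strings.

['/*b*/', '/*t*/', '/*8nlg*/', '/*34qh*/']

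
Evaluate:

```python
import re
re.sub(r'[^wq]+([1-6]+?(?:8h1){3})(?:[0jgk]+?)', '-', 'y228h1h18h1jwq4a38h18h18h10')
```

'y228h1h18h1jwq-'

Pattern: one or more of any character except [wq]; then one or more of a character in [1-6] (lazy), then the literal '8h1' repeated 3 times (captured); then one or more of one of [0jgk] (lazy) (non-capturing group).
Matches: at [14:27] → '4a38h18h18h10'.
Each match is replaced by '-'.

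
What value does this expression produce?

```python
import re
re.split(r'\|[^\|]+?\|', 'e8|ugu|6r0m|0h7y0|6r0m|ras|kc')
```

['e8', '6r0m', '6r0m', 'kc']

`split` removes every match and returns the 4 fragments in between.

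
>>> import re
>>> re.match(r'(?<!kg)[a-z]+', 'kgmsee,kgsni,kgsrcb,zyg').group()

The negative lookaround is zero-width — it rules out positions where the adjacent text would match, without consuming anything.
`match` is anchored at position 0; if the pattern doesn't fit there, it returns None.
The match spans [0:6] → 'kgmsee'.

'kgmsee'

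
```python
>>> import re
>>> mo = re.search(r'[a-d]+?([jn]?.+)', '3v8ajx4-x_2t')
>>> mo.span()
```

(3, 12)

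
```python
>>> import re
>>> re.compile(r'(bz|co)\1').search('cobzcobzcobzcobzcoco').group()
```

`\1` has to match the exact text group 1 already captured.
Unlike `match`, `search` isn't anchored — it looks for the pattern anywhere in the string.
The match spans [16:20] → 'coco'.
Captured: group 1 = 'co'.

'coco'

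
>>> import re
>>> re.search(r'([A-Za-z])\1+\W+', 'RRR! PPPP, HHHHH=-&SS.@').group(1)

The backreference `\1` re-matches whatever the first group consumed, character for character.
`search` walks the string left to right and returns the first match it finds.
The match spans [0:5] → 'RRR! '.
Captured: group 1 = 'R'.

'R'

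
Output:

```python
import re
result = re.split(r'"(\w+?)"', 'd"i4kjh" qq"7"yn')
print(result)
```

['d', 'i4kjh', ' qq', '7', 'yn']

Matches to split on: at [1:8] → '"i4kjh"'; at [11:14] → '"7"'.
Because the pattern has a capturing group, `split` also inserts each captured text between the pieces.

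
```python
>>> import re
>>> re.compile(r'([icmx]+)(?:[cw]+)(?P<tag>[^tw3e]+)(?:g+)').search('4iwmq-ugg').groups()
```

('i', 'mq-ug')

The match spans [1:9] → 'iwmq-ugg'.
Captured: group 1 = 'i', group 2 = 'mq-ug'.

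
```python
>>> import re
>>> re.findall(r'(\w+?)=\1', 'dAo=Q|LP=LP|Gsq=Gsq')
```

['LP', 'Gsq']

After group 1 captures some text, `\1` only succeeds where that same text appears again.
Scanning left to right: at [6:11] match 'LP=LP', group 1 = 'LP'; at [12:19] match 'Gsq=Gsq', group 1 = 'Gsq'.
One capturing group, so `findall` returns just the captured substring from each match — 2 in all.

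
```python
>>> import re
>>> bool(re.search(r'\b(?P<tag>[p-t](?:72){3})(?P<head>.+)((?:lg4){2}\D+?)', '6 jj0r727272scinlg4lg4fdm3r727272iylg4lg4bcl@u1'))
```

This matches a word boundary (`\b`, zero-width); then a character in [p-t], then the literal '72' repeated 3 times (captured as 'tag'); then one or more of any character (captured as 'head'); then the literal 'lg4' repeated 2 times, then one or more of a non-digit (lazy) (captured).
Unlike `match`, `search` isn't anchored — it looks for the pattern anywhere in the string.
Here no position works, so the call returns None, and `bool(None)` is False.

False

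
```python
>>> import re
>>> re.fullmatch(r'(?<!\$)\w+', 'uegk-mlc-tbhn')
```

The negative lookahead/lookbehind blocks any match where the forbidden context is present.
`re.fullmatch` requires the pattern to consume the entire string.
Here the string isn't matched end-to-end, so the call returns None.

None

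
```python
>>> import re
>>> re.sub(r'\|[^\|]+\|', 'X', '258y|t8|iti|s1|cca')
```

'258yXitiXcca'

`sub` substitutes 'X' at each match site.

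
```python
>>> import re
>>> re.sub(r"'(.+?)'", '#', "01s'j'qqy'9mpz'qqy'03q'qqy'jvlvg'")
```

Lazy quantifiers expand one character at a time until the remainder of the pattern can match.
Matches: at [3:6] → "'j'"; at [9:15] → "'9mpz'"; at [18:23] → "'03q'"; at [26:33] → "'jvlvg'".
Every occurrence is swapped for '#'.

'01s#qqy#qqy#qqy#'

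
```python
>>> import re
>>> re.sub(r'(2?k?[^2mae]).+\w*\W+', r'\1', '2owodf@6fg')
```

'2o6fg'

This matches optionally the literal '2', then optionally a literal 'k', then any character except [2mae] (captured); then one or more of any character, then zero or more of a word character, then one or more of a non-word character.
Matches: at [0:7] → '2owodf@'.
Each match is replaced using the text its own group 1 captured.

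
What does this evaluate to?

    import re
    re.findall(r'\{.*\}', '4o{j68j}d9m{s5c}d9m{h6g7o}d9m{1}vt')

With no groups in the pattern, `findall` gives back each whole match — 1 here.

['{j68j}d9m{s5c}d9m{h6g7o}d9m{1}']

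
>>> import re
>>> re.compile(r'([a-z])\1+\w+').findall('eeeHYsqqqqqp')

['e']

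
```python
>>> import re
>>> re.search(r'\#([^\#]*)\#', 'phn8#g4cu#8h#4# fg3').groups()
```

('g4cu',)

The match spans [4:10] → '#g4cu#'.
Captured: group 1 = 'g4cu'.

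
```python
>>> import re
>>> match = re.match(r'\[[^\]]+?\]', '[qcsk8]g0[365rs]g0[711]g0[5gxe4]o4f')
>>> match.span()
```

(0, 7)

With `match`, the pattern is implicitly anchored at the beginning.
The match spans [0:7] → '[qcsk8]'.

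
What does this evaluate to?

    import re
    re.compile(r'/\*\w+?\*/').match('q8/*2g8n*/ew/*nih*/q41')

None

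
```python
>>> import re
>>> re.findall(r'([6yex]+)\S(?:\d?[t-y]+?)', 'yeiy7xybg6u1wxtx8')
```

The pattern matches one or more of one of [6yex] (captured); then a non-whitespace character; then optionally a digit, then one or more of a character in [t-y] (lazy) (non-capturing group).
Because the quantifier is non-greedy, it stops expanding at the earliest point where the rest of the pattern can succeed.
Walking the string: at [0:4] match 'yeiy', group 1 = 'ye'; at [9:13] match '6u1w', group 1 = '6'; at [13:16] match 'xtx', group 1 = 'x'.
`findall` collects group 1 from each match (3 total).

['ye', '6', 'x']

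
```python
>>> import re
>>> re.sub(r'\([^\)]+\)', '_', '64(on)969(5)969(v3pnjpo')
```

'64_969_969(v3pnjpo'

Every occurrence is swapped for '_'.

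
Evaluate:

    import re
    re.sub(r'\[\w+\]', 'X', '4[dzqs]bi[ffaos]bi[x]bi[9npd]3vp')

Every occurrence is swapped for 'X'.

'4XbiXbiXbiX3vp'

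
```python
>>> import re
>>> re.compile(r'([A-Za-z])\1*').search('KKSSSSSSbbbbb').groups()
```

('K',)

`\1` has to match the exact text group 1 already captured.
Unlike `match`, `search` isn't anchored — it looks for the pattern anywhere in the string.
The match spans [0:2] → 'KK'.
Captured: group 1 = 'K'.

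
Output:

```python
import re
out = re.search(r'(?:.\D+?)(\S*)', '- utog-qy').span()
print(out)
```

(0, 9)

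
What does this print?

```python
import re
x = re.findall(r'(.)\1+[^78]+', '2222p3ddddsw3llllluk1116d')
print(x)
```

`\1` is not a pattern — it's the concrete string captured by group 1, re-applied verbatim.
Scanning left to right: at [0:25] match '2222p3ddddsw3llllluk1116d', group 1 = '2'.
With a single group, `findall` returns only what that group captured — 1 item.

['2']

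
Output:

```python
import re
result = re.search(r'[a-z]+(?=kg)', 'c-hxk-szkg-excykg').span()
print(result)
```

(6, 8)

Lookahead/lookbehind check context without consuming it, so the matched span excludes the asserted characters.
The match spans [6:8] → 'sz'.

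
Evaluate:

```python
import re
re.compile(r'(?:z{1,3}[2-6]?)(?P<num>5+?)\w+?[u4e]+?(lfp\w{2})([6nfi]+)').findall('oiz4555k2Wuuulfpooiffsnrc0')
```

[('5', 'lfpoo', 'iff')]

3 groups means the one result is a tuple of 3 captured strings — 1 here.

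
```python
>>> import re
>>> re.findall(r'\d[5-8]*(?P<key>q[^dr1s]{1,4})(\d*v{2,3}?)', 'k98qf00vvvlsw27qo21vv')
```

[('qf00v', 'vv'), ('qo2', '1vv')]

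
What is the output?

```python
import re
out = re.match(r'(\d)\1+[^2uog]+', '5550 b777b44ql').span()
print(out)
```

(0, 14)

`re.match` only tries the pattern at the start of the string.
The match spans [0:14] → '5550 b777b44ql'.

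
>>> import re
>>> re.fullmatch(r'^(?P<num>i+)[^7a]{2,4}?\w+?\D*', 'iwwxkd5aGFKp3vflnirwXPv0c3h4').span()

(0, 28)

`re.fullmatch` is like wrapping the pattern in `^…$` (in single-line mode).
The match spans [0:28] → 'iwwxkd5aGFKp3vflnirwXPv0c3h4'.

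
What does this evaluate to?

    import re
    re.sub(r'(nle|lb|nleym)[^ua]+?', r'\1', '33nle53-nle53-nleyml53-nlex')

'33nle3-nle3-nleml53-nle'

The regex engine tests alternatives in the order written; an earlier branch that matches wins even if a later one would match more.
Matches: at [2:6] → 'nle5'; at [8:12] → 'nle5'; at [14:18] → 'nley'; at [23:27] → 'nlex'.
`\1` in the replacement pulls in group 1's text for each match.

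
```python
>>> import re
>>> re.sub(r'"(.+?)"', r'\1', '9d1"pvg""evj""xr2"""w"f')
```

'9d1pvgevjxr2"wf'

With the lazy modifier that quantifier settles for the fewest repetitions that let the rest of the pattern succeed (the atoms after it are unaffected and can still be greedy).
Matches: at [3:8] → '"pvg"'; at [8:13] → '"evj"'; at [13:18] → '"xr2"'; at [18:22] → '""w"'.
The replacement refers to a captured group, so each match is rewritten using its own captured text.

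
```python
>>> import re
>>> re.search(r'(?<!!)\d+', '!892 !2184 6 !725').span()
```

(2, 4)

A negative assertion filters positions out without eating any characters.
Unlike `match`, `search` isn't anchored — it looks for the pattern anywhere in the string.
The match spans [2:4] → '92'.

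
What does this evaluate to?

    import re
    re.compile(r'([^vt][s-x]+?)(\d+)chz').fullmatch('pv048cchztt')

None

For `fullmatch`, every character of the input must be accounted for by the pattern.
Here the string isn't matched end-to-end, so the call returns None.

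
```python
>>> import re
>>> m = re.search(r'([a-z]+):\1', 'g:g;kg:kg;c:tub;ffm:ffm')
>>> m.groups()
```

('g',)

`\1` is not a pattern — it's the concrete string captured by group 1, re-applied verbatim.
`re.search` tries every starting position until one works.
The match spans [0:3] → 'g:g'.
Captured: group 1 = 'g'.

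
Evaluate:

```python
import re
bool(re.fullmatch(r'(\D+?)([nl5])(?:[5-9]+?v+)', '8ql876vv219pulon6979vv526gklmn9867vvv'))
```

False

`re.fullmatch` requires the pattern to consume the entire string.
Here the string isn't matched end-to-end, so the call returns None, and `bool(None)` is False.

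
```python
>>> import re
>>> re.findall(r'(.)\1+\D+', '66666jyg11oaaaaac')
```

A backreference is literal: `\1` must see the identical characters the first group matched.
Because there's exactly one group, `findall` drops the full match and keeps group 1 from each hit.

['6', '1']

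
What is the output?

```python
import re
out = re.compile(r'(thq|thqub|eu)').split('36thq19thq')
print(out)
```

Because the pattern has a capturing group, `split` also inserts each captured text between the pieces.

['36', 'thq', '19', 'thq', '']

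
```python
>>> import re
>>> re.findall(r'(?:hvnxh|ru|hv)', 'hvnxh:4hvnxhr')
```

['hvnxh', 'hvnxh']

Branches in `(...|...)` are attempted left-to-right; the first branch that allows the whole pattern to succeed is taken.
`findall` yields the raw match text (2 of them) because the pattern has no groups.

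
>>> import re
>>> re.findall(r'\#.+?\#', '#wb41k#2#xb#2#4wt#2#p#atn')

['#wb41k#', '#xb#', '#4wt#', '#p#']

Lazy quantifiers expand one character at a time until the remainder of the pattern can match.
Matches: at [0:7] → '#wb41k#'; at [8:12] → '#xb#'; at [13:18] → '#4wt#'; at [19:22] → '#p#'.
No capturing groups, so `findall` returns the 4 full match strings.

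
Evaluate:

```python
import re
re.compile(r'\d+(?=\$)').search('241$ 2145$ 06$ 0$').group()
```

Because the assertion is zero-width, the text it checks is not consumed and won't appear in the result.
Unlike `match`, `search` isn't anchored — it looks for the pattern anywhere in the string.
The match spans [0:3] → '241'.

'241'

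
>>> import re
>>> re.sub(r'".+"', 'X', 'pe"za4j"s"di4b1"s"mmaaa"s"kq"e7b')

Matches: at [2:29] → '"za4j"s"di4b1"s"mmaaa"s"kq"'.
Every occurrence is swapped for 'X'.

'peXe7b'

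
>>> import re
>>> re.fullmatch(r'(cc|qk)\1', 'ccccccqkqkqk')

`\1` has to match the exact text group 1 already captured.
For `fullmatch`, every character of the input must be accounted for by the pattern.
Here the pattern can't cover the whole string, so the call returns None.

None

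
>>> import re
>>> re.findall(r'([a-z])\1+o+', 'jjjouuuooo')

`\1` is not a pattern — it's the concrete string captured by group 1, re-applied verbatim.
Matches: at [0:4] match 'jjjo', group 1 = 'j'; at [4:10] match 'uuuooo', group 1 = 'u'.
`findall` collects group 1 from each match (2 total).

['j', 'u']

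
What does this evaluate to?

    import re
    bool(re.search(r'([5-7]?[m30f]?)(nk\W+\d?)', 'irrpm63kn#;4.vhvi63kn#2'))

False

This matches optionally a character in [5-7], then optionally one of [m30f] (captured); then the literal 'nk', then one or more of a non-word character, then optionally a digit (captured).
Unlike `match`, `search` isn't anchored — it looks for the pattern anywhere in the string.
Here the pattern never matches, so the call returns None, and `bool(None)` is False.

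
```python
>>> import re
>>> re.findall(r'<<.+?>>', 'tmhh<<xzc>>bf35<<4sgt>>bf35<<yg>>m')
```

The `?` after the quantifier makes it lazy — it takes as little as possible before letting the rest of the pattern try.
Matches: at [4:11] → '<<xzc>>'; at [15:23] → '<<4sgt>>'; at [27:33] → '<<yg>>'.
No capturing groups, so `findall` returns the 3 full match strings.

['<<xzc>>', '<<4sgt>>', '<<yg>>']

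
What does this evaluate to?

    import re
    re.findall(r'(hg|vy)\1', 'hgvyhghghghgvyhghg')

['hg', 'hg', 'hg']

After group 1 captures some text, `\1` only succeeds where that same text appears again.
Matches: at [4:8] match 'hghg', group 1 = 'hg'; at [8:12] match 'hghg', group 1 = 'hg'; at [14:18] match 'hghg', group 1 = 'hg'.
With a single group, `findall` returns only what that group captured — 3 items.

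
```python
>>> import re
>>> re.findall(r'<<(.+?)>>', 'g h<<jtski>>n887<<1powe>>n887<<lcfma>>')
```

Walking the string: at [3:12] match '<<jtski>>', group 1 = 'jtski'; at [16:25] match '<<1powe>>', group 1 = '1powe'; at [29:38] match '<<lcfma>>', group 1 = 'lcfma'.
One capturing group, so `findall` returns just the captured substring from each match — 3 in all.

['jtski', '1powe', 'lcfma']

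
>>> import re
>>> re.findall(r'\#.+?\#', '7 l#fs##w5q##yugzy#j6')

A `+?`/`*?`/`{m,n}?` starts at its minimum and grows only as far as needed for what follows to match.
With no groups in the pattern, `findall` gives back each whole match — 3 here.

['#fs#', '#w5q#', '#yugzy#']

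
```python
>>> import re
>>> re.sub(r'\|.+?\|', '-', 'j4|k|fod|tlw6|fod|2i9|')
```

Every occurrence is swapped for '-'.

'j4-fod-fod-'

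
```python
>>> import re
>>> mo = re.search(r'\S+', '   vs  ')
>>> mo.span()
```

(3, 5)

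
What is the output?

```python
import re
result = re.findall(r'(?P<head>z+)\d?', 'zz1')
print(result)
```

['zz']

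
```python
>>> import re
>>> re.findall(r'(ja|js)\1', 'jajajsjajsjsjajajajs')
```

`\1` has to match the exact text group 1 already captured.
Because there's exactly one group, `findall` drops the full match and keeps group 1 from each hit.

['ja', 'js', 'ja']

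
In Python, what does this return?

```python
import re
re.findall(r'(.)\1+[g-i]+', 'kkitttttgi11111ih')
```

['k', 't', '1']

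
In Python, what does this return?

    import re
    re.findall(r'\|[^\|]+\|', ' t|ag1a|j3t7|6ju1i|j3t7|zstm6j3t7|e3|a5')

Matches: at [2:8] → '|ag1a|'; at [12:19] → '|6ju1i|'; at [23:34] → '|zstm6j3t7|'.
`findall` yields the raw match text (3 of them) because the pattern has no groups.

['|ag1a|', '|6ju1i|', '|zstm6j3t7|']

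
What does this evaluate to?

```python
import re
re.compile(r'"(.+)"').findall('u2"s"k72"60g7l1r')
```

With a single group, `findall` returns only what that group captured — 1 item.

['s"k72']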